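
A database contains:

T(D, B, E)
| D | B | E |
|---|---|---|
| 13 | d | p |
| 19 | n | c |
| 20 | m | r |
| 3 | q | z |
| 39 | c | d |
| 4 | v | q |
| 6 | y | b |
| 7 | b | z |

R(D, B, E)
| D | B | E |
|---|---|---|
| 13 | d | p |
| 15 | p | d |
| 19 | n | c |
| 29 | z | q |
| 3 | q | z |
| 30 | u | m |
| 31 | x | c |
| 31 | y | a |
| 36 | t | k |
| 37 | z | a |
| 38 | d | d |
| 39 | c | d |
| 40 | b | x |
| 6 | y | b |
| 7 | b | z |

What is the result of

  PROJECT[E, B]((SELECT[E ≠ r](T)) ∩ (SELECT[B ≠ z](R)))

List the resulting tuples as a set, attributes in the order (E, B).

{(b, y), (c, n), (d, c), (p, d), (z, b), (z, q)}

Apply σ_{E ≠ r}; surviving tuples: {(13, d, p), (19, n, c), (3, q, z), (39, c, d), (4, v, q), (6, y, b), (7, b, z)}
Apply σ_{B ≠ z}; surviving tuples: {(13, d, p), (15, p, d), (19, n, c), (3, q, z), (30, u, m), (31, x, c), (31, y, a), (36, t, k), (38, d, d), (39, c, d), (40, b, x), (6, y, b), (7, b, z)}
Set intersection of the two operands is {(13, d, p), (19, n, c), (3, q, z), (39, c, d), (6, y, b), (7, b, z)}.
Projecting to E, B: {(b, y), (c, n), (d, c), (p, d), (z, b), (z, q)}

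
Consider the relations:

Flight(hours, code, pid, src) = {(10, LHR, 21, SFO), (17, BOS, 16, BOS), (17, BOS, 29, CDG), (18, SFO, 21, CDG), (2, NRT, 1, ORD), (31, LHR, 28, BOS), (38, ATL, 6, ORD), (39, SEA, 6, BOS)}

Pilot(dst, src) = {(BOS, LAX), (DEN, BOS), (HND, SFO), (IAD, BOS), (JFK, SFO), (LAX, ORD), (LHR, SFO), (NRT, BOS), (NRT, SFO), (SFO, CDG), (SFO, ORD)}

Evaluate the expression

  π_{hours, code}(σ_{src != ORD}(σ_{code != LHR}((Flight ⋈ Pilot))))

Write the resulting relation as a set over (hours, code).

{(17, BOS), (18, SFO), (39, SEA)}

Natural join on src: {(10, LHR, 21, SFO, HND), (10, LHR, 21, SFO, JFK), (10, LHR, 21, SFO, LHR), (10, LHR, 21, SFO, NRT), (17, BOS, 16, BOS, DEN), (17, BOS, 16, BOS, IAD), (17, BOS, 16, BOS, NRT), (17, BOS, 29, CDG, SFO), (18, SFO, 21, CDG, SFO), (2, NRT, 1, ORD, LAX), (2, NRT, 1, ORD, SFO), (31, LHR, 28, BOS, DEN), (31, LHR, 28, BOS, IAD), (31, LHR, 28, BOS, NRT), (38, ATL, 6, ORD, LAX), (38, ATL, 6, ORD, SFO), (39, SEA, 6, BOS, DEN), (39, SEA, 6, BOS, IAD), (39, SEA, 6, BOS, NRT)}
Apply σ_{code != LHR}; surviving tuples: {(17, BOS, 16, BOS, DEN), (17, BOS, 16, BOS, IAD), (17, BOS, 16, BOS, NRT), (17, BOS, 29, CDG, SFO), (18, SFO, 21, CDG, SFO), (2, NRT, 1, ORD, LAX), (2, NRT, 1, ORD, SFO), (38, ATL, 6, ORD, LAX), (38, ATL, 6, ORD, SFO), (39, SEA, 6, BOS, DEN), (39, SEA, 6, BOS, IAD), (39, SEA, 6, BOS, NRT)}
Apply σ_{src != ORD}; surviving tuples: {(17, BOS, 16, BOS, DEN), (17, BOS, 16, BOS, IAD), (17, BOS, 16, BOS, NRT), (17, BOS, 29, CDG, SFO), (18, SFO, 21, CDG, SFO), (39, SEA, 6, BOS, DEN), (39, SEA, 6, BOS, IAD), (39, SEA, 6, BOS, NRT)}
π[hours, code]: project onto (hours, code) (5 duplicate(s) eliminated) → {(17, BOS), (18, SFO), (39, SEA)}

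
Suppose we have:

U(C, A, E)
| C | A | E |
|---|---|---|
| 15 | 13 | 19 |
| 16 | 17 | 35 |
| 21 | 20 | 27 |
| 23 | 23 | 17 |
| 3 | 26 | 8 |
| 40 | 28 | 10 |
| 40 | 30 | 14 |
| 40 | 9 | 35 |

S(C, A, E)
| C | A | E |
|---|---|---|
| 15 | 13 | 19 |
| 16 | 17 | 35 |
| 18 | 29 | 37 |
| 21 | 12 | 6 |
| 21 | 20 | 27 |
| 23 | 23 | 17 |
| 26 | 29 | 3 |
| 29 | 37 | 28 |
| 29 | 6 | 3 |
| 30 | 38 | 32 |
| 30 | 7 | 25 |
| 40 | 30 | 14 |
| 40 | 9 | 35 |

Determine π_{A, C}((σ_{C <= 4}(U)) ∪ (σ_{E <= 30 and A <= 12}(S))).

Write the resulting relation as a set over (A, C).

σ[C <= 4]: keep tuples satisfying C <= 4 → {(3, 26, 8)}
σ[E <= 30 and A <= 12]: keep tuples satisfying E <= 30 and A <= 12 → {(21, 12, 6), (29, 6, 3), (30, 7, 25)}
Taking the union: {(21, 12, 6), (29, 6, 3), (3, 26, 8), (30, 7, 25)}
Keep only column(s) A, C: {(12, 21), (26, 3), (6, 29), (7, 30)}

{(12, 21), (26, 3), (6, 29), (7, 30)}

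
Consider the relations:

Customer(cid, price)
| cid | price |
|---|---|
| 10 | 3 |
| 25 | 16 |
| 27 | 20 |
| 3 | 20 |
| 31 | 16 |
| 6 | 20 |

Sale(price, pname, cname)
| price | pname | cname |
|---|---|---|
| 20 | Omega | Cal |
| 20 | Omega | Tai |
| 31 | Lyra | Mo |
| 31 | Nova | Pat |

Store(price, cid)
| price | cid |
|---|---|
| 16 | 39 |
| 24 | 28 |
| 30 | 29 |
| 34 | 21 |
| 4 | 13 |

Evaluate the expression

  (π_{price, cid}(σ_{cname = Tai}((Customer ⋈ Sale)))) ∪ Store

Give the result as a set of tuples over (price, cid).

{(16, 39), (20, 27), (20, 3), (20, 6), (24, 28), (30, 29), (34, 21), (4, 13)}

Joining Customer and Sale on price yields {(27, 20, Omega, Cal), (27, 20, Omega, Tai), (3, 20, Omega, Cal), (3, 20, Omega, Tai), (6, 20, Omega, Cal), (6, 20, Omega, Tai)}.
Selection cname = Tai: {(27, 20, Omega, Tai), (3, 20, Omega, Tai), (6, 20, Omega, Tai)}
π_{price, cid} gives {(20, 27), (20, 3), (20, 6)}.
Set union of the two operands is {(16, 39), (20, 27), (20, 3), (20, 6), (24, 28), (30, 29), (34, 21), (4, 13)}.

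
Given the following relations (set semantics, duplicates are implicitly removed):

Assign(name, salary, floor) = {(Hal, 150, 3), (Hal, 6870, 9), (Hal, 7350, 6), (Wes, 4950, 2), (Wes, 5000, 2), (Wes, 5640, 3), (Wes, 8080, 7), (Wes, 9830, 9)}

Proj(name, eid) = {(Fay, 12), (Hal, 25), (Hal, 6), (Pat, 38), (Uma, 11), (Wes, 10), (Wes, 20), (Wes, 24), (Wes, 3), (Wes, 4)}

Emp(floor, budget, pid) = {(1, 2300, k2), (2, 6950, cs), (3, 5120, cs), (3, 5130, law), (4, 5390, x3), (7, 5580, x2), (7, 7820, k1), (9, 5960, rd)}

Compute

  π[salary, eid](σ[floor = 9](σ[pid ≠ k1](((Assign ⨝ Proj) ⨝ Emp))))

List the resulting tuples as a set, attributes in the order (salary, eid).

{(6870, 25), (6870, 6), (9830, 10), (9830, 20), (9830, 24), (9830, 3), (9830, 4)}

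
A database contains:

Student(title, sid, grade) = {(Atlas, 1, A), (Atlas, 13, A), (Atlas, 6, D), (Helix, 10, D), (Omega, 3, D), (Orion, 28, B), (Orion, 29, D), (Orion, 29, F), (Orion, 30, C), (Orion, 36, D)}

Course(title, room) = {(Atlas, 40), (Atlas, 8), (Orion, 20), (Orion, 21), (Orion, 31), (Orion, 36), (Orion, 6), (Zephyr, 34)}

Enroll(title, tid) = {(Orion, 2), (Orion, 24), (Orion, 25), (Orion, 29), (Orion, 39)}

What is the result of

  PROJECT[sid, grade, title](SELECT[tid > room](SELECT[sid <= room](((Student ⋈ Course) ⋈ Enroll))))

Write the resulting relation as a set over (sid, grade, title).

{(28, B, Orion), (29, D, Orion), (29, F, Orion), (30, C, Orion), (36, D, Orion)}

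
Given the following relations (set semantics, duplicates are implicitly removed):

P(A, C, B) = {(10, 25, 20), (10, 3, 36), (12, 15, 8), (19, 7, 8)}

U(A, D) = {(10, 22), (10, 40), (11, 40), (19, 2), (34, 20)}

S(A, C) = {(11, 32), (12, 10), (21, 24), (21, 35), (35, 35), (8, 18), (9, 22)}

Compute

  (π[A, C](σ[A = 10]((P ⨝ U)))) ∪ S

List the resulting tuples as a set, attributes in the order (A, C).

Natural join on A: {(10, 25, 20, 22), (10, 25, 20, 40), (10, 3, 36, 22), (10, 3, 36, 40), (19, 7, 8, 2)}
Filtering on A = 10 leaves {(10, 25, 20, 22), (10, 25, 20, 40), (10, 3, 36, 22), (10, 3, 36, 40)}.
Keep only column(s) A, C (2 duplicate(s) eliminated): {(10, 25), (10, 3)}
Union: {(10, 25), (10, 3)} with {(11, 32), (12, 10), (21, 24), (21, 35), (35, 35), (8, 18), (9, 22)} → {(10, 25), (10, 3), (11, 32), (12, 10), (21, 24), (21, 35), (35, 35), (8, 18), (9, 22)}

{(10, 25), (10, 3), (11, 32), (12, 10), (21, 24), (21, 35), (35, 35), (8, 18), (9, 22)}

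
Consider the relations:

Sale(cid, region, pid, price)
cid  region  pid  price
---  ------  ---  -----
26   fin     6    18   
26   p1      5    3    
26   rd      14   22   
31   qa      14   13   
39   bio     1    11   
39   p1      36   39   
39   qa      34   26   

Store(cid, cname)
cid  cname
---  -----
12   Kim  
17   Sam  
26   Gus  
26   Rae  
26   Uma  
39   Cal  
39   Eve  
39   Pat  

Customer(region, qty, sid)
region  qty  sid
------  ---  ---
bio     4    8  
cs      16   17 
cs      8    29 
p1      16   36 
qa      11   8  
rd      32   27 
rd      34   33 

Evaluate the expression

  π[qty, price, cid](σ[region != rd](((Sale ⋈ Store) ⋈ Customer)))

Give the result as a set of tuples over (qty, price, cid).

{(11, 26, 39), (16, 3, 26), (16, 39, 39), (4, 11, 39)}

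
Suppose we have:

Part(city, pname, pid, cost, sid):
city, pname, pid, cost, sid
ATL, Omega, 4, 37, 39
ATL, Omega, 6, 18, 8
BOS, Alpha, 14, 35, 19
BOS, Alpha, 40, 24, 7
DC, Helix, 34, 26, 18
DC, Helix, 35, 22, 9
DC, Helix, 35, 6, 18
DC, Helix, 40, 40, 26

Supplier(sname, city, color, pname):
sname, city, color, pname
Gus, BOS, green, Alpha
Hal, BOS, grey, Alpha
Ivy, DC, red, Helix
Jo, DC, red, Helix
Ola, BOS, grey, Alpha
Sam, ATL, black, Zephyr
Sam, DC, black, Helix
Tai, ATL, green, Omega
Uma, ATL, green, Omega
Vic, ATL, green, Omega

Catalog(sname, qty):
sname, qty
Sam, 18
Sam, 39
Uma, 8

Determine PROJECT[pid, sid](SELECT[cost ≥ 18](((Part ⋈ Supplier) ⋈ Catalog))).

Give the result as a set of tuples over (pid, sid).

Joining Part and Supplier on city, pname yields {(ATL, Omega, 4, 37, 39, Tai, green), (ATL, Omega, 4, 37, 39, Uma, green), (ATL, Omega, 4, 37, 39, Vic, green), (ATL, Omega, 6, 18, 8, Tai, green), (ATL, Omega, 6, 18, 8, Uma, green), (ATL, Omega, 6, 18, 8, Vic, green), (BOS, Alpha, 14, 35, 19, Gus, green), (BOS, Alpha, 14, 35, 19, Hal, grey), (BOS, Alpha, 14, 35, 19, Ola, grey), (BOS, Alpha, 40, 24, 7, Gus, green), (BOS, Alpha, 40, 24, 7, Hal, grey), (BOS, Alpha, 40, 24, 7, Ola, grey), (DC, Helix, 34, 26, 18, Ivy, red), (DC, Helix, 34, 26, 18, Jo, red), (DC, Helix, 34, 26, 18, Sam, black), (DC, Helix, 35, 22, 9, Ivy, red), (DC, Helix, 35, 22, 9, Jo, red), (DC, Helix, 35, 22, 9, Sam, black), (DC, Helix, 35, 6, 18, Ivy, red), (DC, Helix, 35, 6, 18, Jo, red), (DC, Helix, 35, 6, 18, Sam, black), (DC, Helix, 40, 40, 26, Ivy, red), (DC, Helix, 40, 40, 26, Jo, red), (DC, Helix, 40, 40, 26, Sam, black)}.
Joining (Part ⋈ Supplier) and Catalog on sname yields {(ATL, Omega, 4, 37, 39, Uma, green, 8), (ATL, Omega, 6, 18, 8, Uma, green, 8), (DC, Helix, 34, 26, 18, Sam, black, 18), (DC, Helix, 34, 26, 18, Sam, black, 39), (DC, Helix, 35, 22, 9, Sam, black, 18), (DC, Helix, 35, 22, 9, Sam, black, 39), (DC, Helix, 35, 6, 18, Sam, black, 18), (DC, Helix, 35, 6, 18, Sam, black, 39), (DC, Helix, 40, 40, 26, Sam, black, 18), (DC, Helix, 40, 40, 26, Sam, black, 39)}.
Filtering on cost ≥ 18 leaves {(ATL, Omega, 4, 37, 39, Uma, green, 8), (ATL, Omega, 6, 18, 8, Uma, green, 8), (DC, Helix, 34, 26, 18, Sam, black, 18), (DC, Helix, 34, 26, 18, Sam, black, 39), (DC, Helix, 35, 22, 9, Sam, black, 18), (DC, Helix, 35, 22, 9, Sam, black, 39), (DC, Helix, 40, 40, 26, Sam, black, 18), (DC, Helix, 40, 40, 26, Sam, black, 39)}.
Projecting to pid, sid (3 duplicate(s) eliminated): {(34, 18), (35, 9), (4, 39), (40, 26), (6, 8)}

{(34, 18), (35, 9), (4, 39), (40, 26), (6, 8)}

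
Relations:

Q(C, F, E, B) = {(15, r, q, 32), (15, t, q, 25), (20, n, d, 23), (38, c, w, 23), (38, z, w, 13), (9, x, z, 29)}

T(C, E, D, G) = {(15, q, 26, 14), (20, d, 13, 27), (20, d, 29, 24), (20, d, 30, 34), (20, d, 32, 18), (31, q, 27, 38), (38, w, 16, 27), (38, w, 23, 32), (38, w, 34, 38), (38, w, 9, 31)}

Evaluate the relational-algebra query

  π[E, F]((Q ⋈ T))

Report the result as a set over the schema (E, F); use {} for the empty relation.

{(d, n), (q, r), (q, t), (w, c), (w, z)}

Q ⋈ T (natural join on C, E): {(15, r, q, 32, 26, 14), (15, t, q, 25, 26, 14), (20, n, d, 23, 13, 27), (20, n, d, 23, 29, 24), (20, n, d, 23, 30, 34), (20, n, d, 23, 32, 18), (38, c, w, 23, 16, 27), (38, c, w, 23, 23, 32), (38, c, w, 23, 34, 38), (38, c, w, 23, 9, 31), (38, z, w, 13, 16, 27), (38, z, w, 13, 23, 32), (38, z, w, 13, 34, 38), (38, z, w, 13, 9, 31)}
Keep only column(s) E, F (9 duplicate(s) eliminated): {(d, n), (q, r), (q, t), (w, c), (w, z)}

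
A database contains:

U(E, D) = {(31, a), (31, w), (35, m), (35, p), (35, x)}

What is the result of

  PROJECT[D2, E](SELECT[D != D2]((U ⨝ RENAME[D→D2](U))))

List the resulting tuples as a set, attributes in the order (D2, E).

{(a, 31), (m, 35), (p, 35), (w, 31), (x, 35)}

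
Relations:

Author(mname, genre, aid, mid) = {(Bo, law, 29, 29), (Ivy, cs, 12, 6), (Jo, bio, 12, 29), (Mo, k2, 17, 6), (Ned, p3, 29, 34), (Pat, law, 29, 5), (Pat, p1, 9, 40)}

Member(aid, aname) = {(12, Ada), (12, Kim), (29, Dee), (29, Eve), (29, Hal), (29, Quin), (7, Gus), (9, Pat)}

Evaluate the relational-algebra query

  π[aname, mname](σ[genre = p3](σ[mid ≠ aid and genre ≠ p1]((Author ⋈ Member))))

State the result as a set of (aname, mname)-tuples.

{(Dee, Ned), (Eve, Ned), (Hal, Ned), (Quin, Ned)}

Joining Author and Member on aid yields {(Bo, law, 29, 29, Dee), (Bo, law, 29, 29, Eve), (Bo, law, 29, 29, Hal), (Bo, law, 29, 29, Quin), (Ivy, cs, 12, 6, Ada), (Ivy, cs, 12, 6, Kim), (Jo, bio, 12, 29, Ada), (Jo, bio, 12, 29, Kim), (Ned, p3, 29, 34, Dee), (Ned, p3, 29, 34, Eve), (Ned, p3, 29, 34, Hal), (Ned, p3, 29, 34, Quin), (Pat, law, 29, 5, Dee), (Pat, law, 29, 5, Eve), (Pat, law, 29, 5, Hal), (Pat, law, 29, 5, Quin), (Pat, p1, 9, 40, Pat)}.
σ[mid ≠ aid and genre ≠ p1]: keep tuples satisfying mid ≠ aid and genre ≠ p1 → {(Ivy, cs, 12, 6, Ada), (Ivy, cs, 12, 6, Kim), (Jo, bio, 12, 29, Ada), (Jo, bio, 12, 29, Kim), (Ned, p3, 29, 34, Dee), (Ned, p3, 29, 34, Eve), (Ned, p3, 29, 34, Hal), (Ned, p3, 29, 34, Quin), (Pat, law, 29, 5, Dee), (Pat, law, 29, 5, Eve), (Pat, law, 29, 5, Hal), (Pat, law, 29, 5, Quin)}
σ[genre = p3]: keep tuples satisfying genre = p3 → {(Ned, p3, 29, 34, Dee), (Ned, p3, 29, 34, Eve), (Ned, p3, 29, 34, Hal), (Ned, p3, 29, 34, Quin)}
π[aname, mname]: project onto (aname, mname) → {(Dee, Ned), (Eve, Ned), (Hal, Ned), (Quin, Ned)}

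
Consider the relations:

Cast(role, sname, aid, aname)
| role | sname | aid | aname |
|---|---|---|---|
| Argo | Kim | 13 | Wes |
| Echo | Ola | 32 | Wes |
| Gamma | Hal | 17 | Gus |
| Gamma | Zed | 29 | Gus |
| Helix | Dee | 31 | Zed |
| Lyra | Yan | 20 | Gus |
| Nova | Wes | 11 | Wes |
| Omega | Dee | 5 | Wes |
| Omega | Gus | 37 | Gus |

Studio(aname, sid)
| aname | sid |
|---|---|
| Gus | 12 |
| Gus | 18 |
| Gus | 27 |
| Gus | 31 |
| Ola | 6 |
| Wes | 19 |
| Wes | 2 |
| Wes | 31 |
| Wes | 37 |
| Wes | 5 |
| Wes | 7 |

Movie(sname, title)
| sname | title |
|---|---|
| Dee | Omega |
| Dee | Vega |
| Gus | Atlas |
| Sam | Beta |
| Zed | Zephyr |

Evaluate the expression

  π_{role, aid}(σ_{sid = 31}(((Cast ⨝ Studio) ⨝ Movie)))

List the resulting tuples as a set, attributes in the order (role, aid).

Natural join on aname: {(Argo, Kim, 13, Wes, 19), (Argo, Kim, 13, Wes, 2), (Argo, Kim, 13, Wes, 31), (Argo, Kim, 13, Wes, 37), (Argo, Kim, 13, Wes, 5), (Argo, Kim, 13, Wes, 7), (Echo, Ola, 32, Wes, 19), (Echo, Ola, 32, Wes, 2), (Echo, Ola, 32, Wes, 31), (Echo, Ola, 32, Wes, 37), (Echo, Ola, 32, Wes, 5), (Echo, Ola, 32, Wes, 7), (Gamma, Hal, 17, Gus, 12), (Gamma, Hal, 17, Gus, 18), (Gamma, Hal, 17, Gus, 27), (Gamma, Hal, 17, Gus, 31), (Gamma, Zed, 29, Gus, 12), (Gamma, Zed, 29, Gus, 18), (Gamma, Zed, 29, Gus, 27), (Gamma, Zed, 29, Gus, 31), (Lyra, Yan, 20, Gus, 12), (Lyra, Yan, 20, Gus, 18), (Lyra, Yan, 20, Gus, 27), (Lyra, Yan, 20, Gus, 31), (Nova, Wes, 11, Wes, 19), (Nova, Wes, 11, Wes, 2), (Nova, Wes, 11, Wes, 31), (Nova, Wes, 11, Wes, 37), (Nova, Wes, 11, Wes, 5), (Nova, Wes, 11, Wes, 7), (Omega, Dee, 5, Wes, 19), (Omega, Dee, 5, Wes, 2), (Omega, Dee, 5, Wes, 31), (Omega, Dee, 5, Wes, 37), (Omega, Dee, 5, Wes, 5), (Omega, Dee, 5, Wes, 7), (Omega, Gus, 37, Gus, 12), (Omega, Gus, 37, Gus, 18), (Omega, Gus, 37, Gus, 27), (Omega, Gus, 37, Gus, 31)}
Natural join on sname: {(Gamma, Zed, 29, Gus, 12, Zephyr), (Gamma, Zed, 29, Gus, 18, Zephyr), (Gamma, Zed, 29, Gus, 27, Zephyr), (Gamma, Zed, 29, Gus, 31, Zephyr), (Omega, Dee, 5, Wes, 19, Omega), (Omega, Dee, 5, Wes, 19, Vega), (Omega, Dee, 5, Wes, 2, Omega), (Omega, Dee, 5, Wes, 2, Vega), (Omega, Dee, 5, Wes, 31, Omega), (Omega, Dee, 5, Wes, 31, Vega), (Omega, Dee, 5, Wes, 37, Omega), (Omega, Dee, 5, Wes, 37, Vega), (Omega, Dee, 5, Wes, 5, Omega), (Omega, Dee, 5, Wes, 5, Vega), (Omega, Dee, 5, Wes, 7, Omega), (Omega, Dee, 5, Wes, 7, Vega), (Omega, Gus, 37, Gus, 12, Atlas), (Omega, Gus, 37, Gus, 18, Atlas), (Omega, Gus, 37, Gus, 27, Atlas), (Omega, Gus, 37, Gus, 31, Atlas)}
Selection sid = 31: {(Gamma, Zed, 29, Gus, 31, Zephyr), (Omega, Dee, 5, Wes, 31, Omega), (Omega, Dee, 5, Wes, 31, Vega), (Omega, Gus, 37, Gus, 31, Atlas)}
Keep only column(s) role, aid (1 duplicate(s) eliminated): {(Gamma, 29), (Omega, 37), (Omega, 5)}

{(Gamma, 29), (Omega, 37), (Omega, 5)}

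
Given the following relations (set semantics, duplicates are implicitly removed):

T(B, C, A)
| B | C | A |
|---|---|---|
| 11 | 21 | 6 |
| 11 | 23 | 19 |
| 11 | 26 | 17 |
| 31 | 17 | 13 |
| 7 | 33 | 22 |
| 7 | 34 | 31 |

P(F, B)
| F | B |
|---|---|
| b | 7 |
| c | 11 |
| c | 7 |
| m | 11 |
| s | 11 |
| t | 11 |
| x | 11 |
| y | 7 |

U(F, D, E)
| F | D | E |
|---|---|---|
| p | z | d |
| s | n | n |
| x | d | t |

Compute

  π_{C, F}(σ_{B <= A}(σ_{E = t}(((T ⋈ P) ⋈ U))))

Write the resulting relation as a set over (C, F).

Joining T and P on B yields {(11, 21, 6, c), (11, 21, 6, m), (11, 21, 6, s), (11, 21, 6, t), (11, 21, 6, x), (11, 23, 19, c), (11, 23, 19, m), (11, 23, 19, s), (11, 23, 19, t), (11, 23, 19, x), (11, 26, 17, c), (11, 26, 17, m), (11, 26, 17, s), (11, 26, 17, t), (11, 26, 17, x), (7, 33, 22, b), (7, 33, 22, c), (7, 33, 22, y), (7, 34, 31, b), (7, 34, 31, c), (7, 34, 31, y)}.
Joining (T ⋈ P) and U on F yields {(11, 21, 6, s, n, n), (11, 21, 6, x, d, t), (11, 23, 19, s, n, n), (11, 23, 19, x, d, t), (11, 26, 17, s, n, n), (11, 26, 17, x, d, t)}.
Filtering on E = t leaves {(11, 21, 6, x, d, t), (11, 23, 19, x, d, t), (11, 26, 17, x, d, t)}.
Filtering on B <= A leaves {(11, 23, 19, x, d, t), (11, 26, 17, x, d, t)}.
Projecting to C, F: {(23, x), (26, x)}

{(23, x), (26, x)}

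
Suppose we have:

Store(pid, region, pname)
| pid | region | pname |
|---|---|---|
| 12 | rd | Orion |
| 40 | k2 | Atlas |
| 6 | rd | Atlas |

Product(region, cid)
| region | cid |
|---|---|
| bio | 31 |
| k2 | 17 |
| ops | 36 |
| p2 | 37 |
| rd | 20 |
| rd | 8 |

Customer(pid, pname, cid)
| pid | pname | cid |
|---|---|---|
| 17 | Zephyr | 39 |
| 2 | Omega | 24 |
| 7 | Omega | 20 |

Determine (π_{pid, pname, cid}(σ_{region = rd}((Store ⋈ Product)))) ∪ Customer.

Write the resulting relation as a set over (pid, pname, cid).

Store ⋈ Product (natural join on region): {(12, rd, Orion, 20), (12, rd, Orion, 8), (40, k2, Atlas, 17), (6, rd, Atlas, 20), (6, rd, Atlas, 8)}
Selection region = rd: {(12, rd, Orion, 20), (12, rd, Orion, 8), (6, rd, Atlas, 20), (6, rd, Atlas, 8)}
Projecting to pid, pname, cid: {(12, Orion, 20), (12, Orion, 8), (6, Atlas, 20), (6, Atlas, 8)}
Set union of the two operands is {(12, Orion, 20), (12, Orion, 8), (17, Zephyr, 39), (2, Omega, 24), (6, Atlas, 20), (6, Atlas, 8), (7, Omega, 20)}.

{(12, Orion, 20), (12, Orion, 8), (17, Zephyr, 39), (2, Omega, 24), (6, Atlas, 20), (6, Atlas, 8), (7, Omega, 20)}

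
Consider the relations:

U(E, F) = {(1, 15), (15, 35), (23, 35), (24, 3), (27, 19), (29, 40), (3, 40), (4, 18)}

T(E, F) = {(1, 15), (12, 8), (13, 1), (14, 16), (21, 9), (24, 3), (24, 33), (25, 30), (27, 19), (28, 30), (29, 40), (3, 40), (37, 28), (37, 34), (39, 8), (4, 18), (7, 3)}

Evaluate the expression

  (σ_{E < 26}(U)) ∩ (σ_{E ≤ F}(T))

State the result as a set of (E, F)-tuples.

Selection E < 26: {(1, 15), (15, 35), (23, 35), (24, 3), (3, 40), (4, 18)}
Selection E ≤ F: {(1, 15), (14, 16), (24, 33), (25, 30), (28, 30), (29, 40), (3, 40), (4, 18)}
Intersection: {(1, 15), (15, 35), (23, 35), (24, 3), (3, 40), (4, 18)} with {(1, 15), (14, 16), (24, 33), (25, 30), (28, 30), (29, 40), (3, 40), (4, 18)} → {(1, 15), (3, 40), (4, 18)}

{(1, 15), (3, 40), (4, 18)}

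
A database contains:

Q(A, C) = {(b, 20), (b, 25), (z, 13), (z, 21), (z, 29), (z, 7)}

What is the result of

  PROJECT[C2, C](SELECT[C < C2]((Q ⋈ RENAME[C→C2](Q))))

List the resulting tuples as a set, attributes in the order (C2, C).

{(13, 7), (21, 13), (21, 7), (25, 20), (29, 13), (29, 21), (29, 7)}

ρ[C→C2]: schema becomes (A, C2); tuples unchanged.
Natural join on A: {(b, 20, 20), (b, 20, 25), (b, 25, 20), (b, 25, 25), (z, 13, 13), (z, 13, 21), (z, 13, 29), (z, 13, 7), (z, 21, 13), (z, 21, 21), (z, 21, 29), (z, 21, 7), (z, 29, 13), (z, 29, 21), (z, 29, 29), (z, 29, 7), (z, 7, 13), (z, 7, 21), (z, 7, 29), (z, 7, 7)}
Filtering on C < C2 leaves {(b, 20, 25), (z, 13, 21), (z, 13, 29), (z, 21, 29), (z, 7, 13), (z, 7, 21), (z, 7, 29)}.
π[C2, C]: project onto (C2, C) → {(13, 7), (21, 13), (21, 7), (25, 20), (29, 13), (29, 21), (29, 7)}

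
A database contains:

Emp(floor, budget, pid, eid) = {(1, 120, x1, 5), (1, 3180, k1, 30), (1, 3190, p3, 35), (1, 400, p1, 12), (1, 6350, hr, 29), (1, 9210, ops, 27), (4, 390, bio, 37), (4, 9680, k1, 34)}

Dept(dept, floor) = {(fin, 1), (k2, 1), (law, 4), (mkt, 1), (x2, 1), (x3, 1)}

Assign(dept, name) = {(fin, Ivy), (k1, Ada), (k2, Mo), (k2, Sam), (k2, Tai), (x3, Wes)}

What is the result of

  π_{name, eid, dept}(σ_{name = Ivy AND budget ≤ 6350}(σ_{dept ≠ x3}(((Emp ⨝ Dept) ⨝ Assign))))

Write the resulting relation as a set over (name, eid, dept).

Natural join on floor: {(1, 120, x1, 5, fin), (1, 120, x1, 5, k2), (1, 120, x1, 5, mkt), (1, 120, x1, 5, x2), (1, 120, x1, 5, x3), (1, 3180, k1, 30, fin), (1, 3180, k1, 30, k2), (1, 3180, k1, 30, mkt), (1, 3180, k1, 30, x2), (1, 3180, k1, 30, x3), (1, 3190, p3, 35, fin), (1, 3190, p3, 35, k2), (1, 3190, p3, 35, mkt), (1, 3190, p3, 35, x2), (1, 3190, p3, 35, x3), (1, 400, p1, 12, fin), (1, 400, p1, 12, k2), (1, 400, p1, 12, mkt), (1, 400, p1, 12, x2), (1, 400, p1, 12, x3), (1, 6350, hr, 29, fin), (1, 6350, hr, 29, k2), (1, 6350, hr, 29, mkt), (1, 6350, hr, 29, x2), (1, 6350, hr, 29, x3), (1, 9210, ops, 27, fin), (1, 9210, ops, 27, k2), (1, 9210, ops, 27, mkt), (1, 9210, ops, 27, x2), (1, 9210, ops, 27, x3), (4, 390, bio, 37, law), (4, 9680, k1, 34, law)}
Natural join on dept: {(1, 120, x1, 5, fin, Ivy), (1, 120, x1, 5, k2, Mo), (1, 120, x1, 5, k2, Sam), (1, 120, x1, 5, k2, Tai), (1, 120, x1, 5, x3, Wes), (1, 3180, k1, 30, fin, Ivy), (1, 3180, k1, 30, k2, Mo), (1, 3180, k1, 30, k2, Sam), (1, 3180, k1, 30, k2, Tai), (1, 3180, k1, 30, x3, Wes), (1, 3190, p3, 35, fin, Ivy), (1, 3190, p3, 35, k2, Mo), (1, 3190, p3, 35, k2, Sam), (1, 3190, p3, 35, k2, Tai), (1, 3190, p3, 35, x3, Wes), (1, 400, p1, 12, fin, Ivy), (1, 400, p1, 12, k2, Mo), (1, 400, p1, 12, k2, Sam), (1, 400, p1, 12, k2, Tai), (1, 400, p1, 12, x3, Wes), (1, 6350, hr, 29, fin, Ivy), (1, 6350, hr, 29, k2, Mo), (1, 6350, hr, 29, k2, Sam), (1, 6350, hr, 29, k2, Tai), (1, 6350, hr, 29, x3, Wes), (1, 9210, ops, 27, fin, Ivy), (1, 9210, ops, 27, k2, Mo), (1, 9210, ops, 27, k2, Sam), (1, 9210, ops, 27, k2, Tai), (1, 9210, ops, 27, x3, Wes)}
Selection dept ≠ x3: {(1, 120, x1, 5, fin, Ivy), (1, 120, x1, 5, k2, Mo), (1, 120, x1, 5, k2, Sam), (1, 120, x1, 5, k2, Tai), (1, 3180, k1, 30, fin, Ivy), (1, 3180, k1, 30, k2, Mo), (1, 3180, k1, 30, k2, Sam), (1, 3180, k1, 30, k2, Tai), (1, 3190, p3, 35, fin, Ivy), (1, 3190, p3, 35, k2, Mo), (1, 3190, p3, 35, k2, Sam), (1, 3190, p3, 35, k2, Tai), (1, 400, p1, 12, fin, Ivy), (1, 400, p1, 12, k2, Mo), (1, 400, p1, 12, k2, Sam), (1, 400, p1, 12, k2, Tai), (1, 6350, hr, 29, fin, Ivy), (1, 6350, hr, 29, k2, Mo), (1, 6350, hr, 29, k2, Sam), (1, 6350, hr, 29, k2, Tai), (1, 9210, ops, 27, fin, Ivy), (1, 9210, ops, 27, k2, Mo), (1, 9210, ops, 27, k2, Sam), (1, 9210, ops, 27, k2, Tai)}
Selection name = Ivy AND budget ≤ 6350: {(1, 120, x1, 5, fin, Ivy), (1, 3180, k1, 30, fin, Ivy), (1, 3190, p3, 35, fin, Ivy), (1, 400, p1, 12, fin, Ivy), (1, 6350, hr, 29, fin, Ivy)}
Keep only column(s) name, eid, dept: {(Ivy, 12, fin), (Ivy, 29, fin), (Ivy, 30, fin), (Ivy, 35, fin), (Ivy, 5, fin)}

{(Ivy, 12, fin), (Ivy, 29, fin), (Ivy, 30, fin), (Ivy, 35, fin), (Ivy, 5, fin)}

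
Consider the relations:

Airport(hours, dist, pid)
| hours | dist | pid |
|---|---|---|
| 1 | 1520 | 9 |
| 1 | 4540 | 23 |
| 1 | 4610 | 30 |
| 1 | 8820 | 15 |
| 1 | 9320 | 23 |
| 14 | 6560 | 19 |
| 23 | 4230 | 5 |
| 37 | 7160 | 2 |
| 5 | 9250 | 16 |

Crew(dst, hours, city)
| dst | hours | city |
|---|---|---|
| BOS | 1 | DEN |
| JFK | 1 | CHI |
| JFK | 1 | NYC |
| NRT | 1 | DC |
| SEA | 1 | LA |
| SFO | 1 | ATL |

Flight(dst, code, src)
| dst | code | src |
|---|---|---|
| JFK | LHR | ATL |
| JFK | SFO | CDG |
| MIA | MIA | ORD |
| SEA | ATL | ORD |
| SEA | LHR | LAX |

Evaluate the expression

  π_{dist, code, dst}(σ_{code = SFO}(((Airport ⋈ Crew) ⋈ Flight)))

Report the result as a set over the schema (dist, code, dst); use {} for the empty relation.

{(1520, SFO, JFK), (4540, SFO, JFK), (4610, SFO, JFK), (8820, SFO, JFK), (9320, SFO, JFK)}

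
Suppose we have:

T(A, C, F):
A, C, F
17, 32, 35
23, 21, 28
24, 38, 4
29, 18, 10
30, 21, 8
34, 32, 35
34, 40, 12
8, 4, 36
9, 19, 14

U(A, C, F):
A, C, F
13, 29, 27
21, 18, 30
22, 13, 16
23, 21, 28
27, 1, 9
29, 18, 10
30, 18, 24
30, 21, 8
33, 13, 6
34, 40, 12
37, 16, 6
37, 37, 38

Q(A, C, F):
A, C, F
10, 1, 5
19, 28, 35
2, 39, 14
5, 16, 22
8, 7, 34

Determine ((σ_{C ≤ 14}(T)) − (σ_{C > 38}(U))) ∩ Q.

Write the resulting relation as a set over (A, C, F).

{}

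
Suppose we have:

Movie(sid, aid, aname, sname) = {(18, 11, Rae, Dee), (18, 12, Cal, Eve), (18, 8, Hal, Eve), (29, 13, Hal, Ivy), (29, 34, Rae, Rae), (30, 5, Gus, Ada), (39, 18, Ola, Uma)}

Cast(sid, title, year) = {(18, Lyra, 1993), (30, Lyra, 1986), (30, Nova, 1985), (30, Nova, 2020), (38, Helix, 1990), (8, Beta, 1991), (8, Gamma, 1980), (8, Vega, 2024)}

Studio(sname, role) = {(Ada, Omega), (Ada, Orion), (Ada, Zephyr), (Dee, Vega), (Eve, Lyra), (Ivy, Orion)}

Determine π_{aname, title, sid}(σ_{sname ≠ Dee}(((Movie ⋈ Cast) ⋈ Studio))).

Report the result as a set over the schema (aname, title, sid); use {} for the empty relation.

{(Cal, Lyra, 18), (Gus, Lyra, 30), (Gus, Nova, 30), (Hal, Lyra, 18)}

Movie ⋈ Cast (natural join on sid): {(18, 11, Rae, Dee, Lyra, 1993), (18, 12, Cal, Eve, Lyra, 1993), (18, 8, Hal, Eve, Lyra, 1993), (30, 5, Gus, Ada, Lyra, 1986), (30, 5, Gus, Ada, Nova, 1985), (30, 5, Gus, Ada, Nova, 2020)}
(Movie ⋈ Cast) ⋈ Studio (natural join on sname): {(18, 11, Rae, Dee, Lyra, 1993, Vega), (18, 12, Cal, Eve, Lyra, 1993, Lyra), (18, 8, Hal, Eve, Lyra, 1993, Lyra), (30, 5, Gus, Ada, Lyra, 1986, Omega), (30, 5, Gus, Ada, Lyra, 1986, Orion), (30, 5, Gus, Ada, Lyra, 1986, Zephyr), (30, 5, Gus, Ada, Nova, 1985, Omega), (30, 5, Gus, Ada, Nova, 1985, Orion), (30, 5, Gus, Ada, Nova, 1985, Zephyr), (30, 5, Gus, Ada, Nova, 2020, Omega), (30, 5, Gus, Ada, Nova, 2020, Orion), (30, 5, Gus, Ada, Nova, 2020, Zephyr)}
σ[sname ≠ Dee]: keep tuples satisfying sname ≠ Dee → {(18, 12, Cal, Eve, Lyra, 1993, Lyra), (18, 8, Hal, Eve, Lyra, 1993, Lyra), (30, 5, Gus, Ada, Lyra, 1986, Omega), (30, 5, Gus, Ada, Lyra, 1986, Orion), (30, 5, Gus, Ada, Lyra, 1986, Zephyr), (30, 5, Gus, Ada, Nova, 1985, Omega), (30, 5, Gus, Ada, Nova, 1985, Orion), (30, 5, Gus, Ada, Nova, 1985, Zephyr), (30, 5, Gus, Ada, Nova, 2020, Omega), (30, 5, Gus, Ada, Nova, 2020, Orion), (30, 5, Gus, Ada, Nova, 2020, Zephyr)}
π[aname, title, sid]: project onto (aname, title, sid) (7 duplicate(s) eliminated) → {(Cal, Lyra, 18), (Gus, Lyra, 30), (Gus, Nova, 30), (Hal, Lyra, 18)}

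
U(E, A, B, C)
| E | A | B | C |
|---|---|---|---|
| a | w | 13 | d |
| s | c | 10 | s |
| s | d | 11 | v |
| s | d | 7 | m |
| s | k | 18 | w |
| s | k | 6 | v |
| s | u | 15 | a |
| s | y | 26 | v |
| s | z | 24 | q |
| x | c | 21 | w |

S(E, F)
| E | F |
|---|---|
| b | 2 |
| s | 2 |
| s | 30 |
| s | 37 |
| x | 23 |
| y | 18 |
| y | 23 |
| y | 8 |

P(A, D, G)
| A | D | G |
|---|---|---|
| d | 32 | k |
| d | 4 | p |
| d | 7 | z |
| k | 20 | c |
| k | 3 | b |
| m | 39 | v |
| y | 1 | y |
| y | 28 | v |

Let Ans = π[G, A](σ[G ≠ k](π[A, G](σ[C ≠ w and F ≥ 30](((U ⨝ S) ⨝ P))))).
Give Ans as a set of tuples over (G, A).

U ⋈ S (natural join on E): {(s, c, 10, s, 2), (s, c, 10, s, 30), (s, c, 10, s, 37), (s, d, 11, v, 2), (s, d, 11, v, 30), (s, d, 11, v, 37), (s, d, 7, m, 2), (s, d, 7, m, 30), (s, d, 7, m, 37), (s, k, 18, w, 2), (s, k, 18, w, 30), (s, k, 18, w, 37), (s, k, 6, v, 2), (s, k, 6, v, 30), (s, k, 6, v, 37), (s, u, 15, a, 2), (s, u, 15, a, 30), (s, u, 15, a, 37), (s, y, 26, v, 2), (s, y, 26, v, 30), (s, y, 26, v, 37), (s, z, 24, q, 2), (s, z, 24, q, 30), (s, z, 24, q, 37), (x, c, 21, w, 23)}
(U ⨝ S) ⋈ P (natural join on A): {(s, d, 11, v, 2, 32, k), (s, d, 11, v, 2, 4, p), (s, d, 11, v, 2, 7, z), (s, d, 11, v, 30, 32, k), (s, d, 11, v, 30, 4, p), (s, d, 11, v, 30, 7, z), (s, d, 11, v, 37, 32, k), (s, d, 11, v, 37, 4, p), (s, d, 11, v, 37, 7, z), (s, d, 7, m, 2, 32, k), (s, d, 7, m, 2, 4, p), (s, d, 7, m, 2, 7, z), (s, d, 7, m, 30, 32, k), (s, d, 7, m, 30, 4, p), (s, d, 7, m, 30, 7, z), (s, d, 7, m, 37, 32, k), (s, d, 7, m, 37, 4, p), (s, d, 7, m, 37, 7, z), (s, k, 18, w, 2, 20, c), (s, k, 18, w, 2, 3, b), (s, k, 18, w, 30, 20, c), (s, k, 18, w, 30, 3, b), (s, k, 18, w, 37, 20, c), (s, k, 18, w, 37, 3, b), (s, k, 6, v, 2, 20, c), (s, k, 6, v, 2, 3, b), (s, k, 6, v, 30, 20, c), (s, k, 6, v, 30, 3, b), (s, k, 6, v, 37, 20, c), (s, k, 6, v, 37, 3, b), (s, y, 26, v, 2, 1, y), (s, y, 26, v, 2, 28, v), (s, y, 26, v, 30, 1, y), (s, y, 26, v, 30, 28, v), (s, y, 26, v, 37, 1, y), (s, y, 26, v, 37, 28, v)}
Selection C ≠ w and F ≥ 30: {(s, d, 11, v, 30, 32, k), (s, d, 11, v, 30, 4, p), (s, d, 11, v, 30, 7, z), (s, d, 11, v, 37, 32, k), (s, d, 11, v, 37, 4, p), (s, d, 11, v, 37, 7, z), (s, d, 7, m, 30, 32, k), (s, d, 7, m, 30, 4, p), (s, d, 7, m, 30, 7, z), (s, d, 7, m, 37, 32, k), (s, d, 7, m, 37, 4, p), (s, d, 7, m, 37, 7, z), (s, k, 6, v, 30, 20, c), (s, k, 6, v, 30, 3, b), (s, k, 6, v, 37, 20, c), (s, k, 6, v, 37, 3, b), (s, y, 26, v, 30, 1, y), (s, y, 26, v, 30, 28, v), (s, y, 26, v, 37, 1, y), (s, y, 26, v, 37, 28, v)}
Projecting to A, G (13 duplicate(s) eliminated): {(d, k), (d, p), (d, z), (k, b), (k, c), (y, v), (y, y)}
Selection G ≠ k: {(d, p), (d, z), (k, b), (k, c), (y, v), (y, y)}
Projecting to G, A: {(b, k), (c, k), (p, d), (v, y), (y, y), (z, d)}

{(b, k), (c, k), (p, d), (v, y), (y, y), (z, d)}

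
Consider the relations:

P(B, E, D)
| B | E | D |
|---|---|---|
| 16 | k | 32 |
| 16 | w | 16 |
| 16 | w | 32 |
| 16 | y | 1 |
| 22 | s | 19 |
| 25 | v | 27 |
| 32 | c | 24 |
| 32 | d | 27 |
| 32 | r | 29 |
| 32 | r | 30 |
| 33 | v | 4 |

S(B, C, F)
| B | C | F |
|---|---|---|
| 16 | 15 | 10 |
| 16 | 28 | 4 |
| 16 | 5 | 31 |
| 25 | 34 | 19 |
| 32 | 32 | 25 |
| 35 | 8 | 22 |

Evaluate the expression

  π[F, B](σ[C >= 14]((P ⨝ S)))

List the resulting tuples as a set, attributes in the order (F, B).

Natural join on B: {(16, k, 32, 15, 10), (16, k, 32, 28, 4), (16, k, 32, 5, 31), (16, w, 16, 15, 10), (16, w, 16, 28, 4), (16, w, 16, 5, 31), (16, w, 32, 15, 10), (16, w, 32, 28, 4), (16, w, 32, 5, 31), (16, y, 1, 15, 10), (16, y, 1, 28, 4), (16, y, 1, 5, 31), (25, v, 27, 34, 19), (32, c, 24, 32, 25), (32, d, 27, 32, 25), (32, r, 29, 32, 25), (32, r, 30, 32, 25)}
σ[C >= 14]: keep tuples satisfying C >= 14 → {(16, k, 32, 15, 10), (16, k, 32, 28, 4), (16, w, 16, 15, 10), (16, w, 16, 28, 4), (16, w, 32, 15, 10), (16, w, 32, 28, 4), (16, y, 1, 15, 10), (16, y, 1, 28, 4), (25, v, 27, 34, 19), (32, c, 24, 32, 25), (32, d, 27, 32, 25), (32, r, 29, 32, 25), (32, r, 30, 32, 25)}
π_{F, B} gives {(10, 16), (19, 25), (25, 32), (4, 16)} (9 duplicate(s) eliminated).

{(10, 16), (19, 25), (25, 32), (4, 16)}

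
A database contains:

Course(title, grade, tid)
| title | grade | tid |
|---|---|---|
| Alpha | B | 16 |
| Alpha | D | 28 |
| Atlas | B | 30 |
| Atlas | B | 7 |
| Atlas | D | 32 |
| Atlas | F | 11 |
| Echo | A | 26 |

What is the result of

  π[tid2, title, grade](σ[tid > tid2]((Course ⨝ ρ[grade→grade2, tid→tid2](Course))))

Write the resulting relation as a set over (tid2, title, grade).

ρ[grade→grade2, tid→tid2]: schema becomes (title, grade2, tid2); tuples unchanged.
Natural join on title: {(Alpha, B, 16, B, 16), (Alpha, B, 16, D, 28), (Alpha, D, 28, B, 16), (Alpha, D, 28, D, 28), (Atlas, B, 30, B, 30), (Atlas, B, 30, B, 7), (Atlas, B, 30, D, 32), (Atlas, B, 30, F, 11), (Atlas, B, 7, B, 30), (Atlas, B, 7, B, 7), (Atlas, B, 7, D, 32), (Atlas, B, 7, F, 11), (Atlas, D, 32, B, 30), (Atlas, D, 32, B, 7), (Atlas, D, 32, D, 32), (Atlas, D, 32, F, 11), (Atlas, F, 11, B, 30), (Atlas, F, 11, B, 7), (Atlas, F, 11, D, 32), (Atlas, F, 11, F, 11), (Echo, A, 26, A, 26)}
Selection tid > tid2: {(Alpha, D, 28, B, 16), (Atlas, B, 30, B, 7), (Atlas, B, 30, F, 11), (Atlas, D, 32, B, 30), (Atlas, D, 32, B, 7), (Atlas, D, 32, F, 11), (Atlas, F, 11, B, 7)}
Keep only column(s) tid2, title, grade: {(11, Atlas, B), (11, Atlas, D), (16, Alpha, D), (30, Atlas, D), (7, Atlas, B), (7, Atlas, D), (7, Atlas, F)}

{(11, Atlas, B), (11, Atlas, D), (16, Alpha, D), (30, Atlas, D), (7, Atlas, B), (7, Atlas, D), (7, Atlas, F)}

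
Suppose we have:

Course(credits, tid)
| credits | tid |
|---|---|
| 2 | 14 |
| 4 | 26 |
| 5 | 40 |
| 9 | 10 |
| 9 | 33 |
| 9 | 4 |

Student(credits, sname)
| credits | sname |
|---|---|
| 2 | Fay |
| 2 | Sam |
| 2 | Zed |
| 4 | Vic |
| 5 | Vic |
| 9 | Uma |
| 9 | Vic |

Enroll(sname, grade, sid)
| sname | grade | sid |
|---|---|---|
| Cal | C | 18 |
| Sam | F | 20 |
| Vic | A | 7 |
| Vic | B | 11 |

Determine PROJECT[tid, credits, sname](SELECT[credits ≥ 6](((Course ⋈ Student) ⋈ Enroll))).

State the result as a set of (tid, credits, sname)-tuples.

Joining Course and Student on credits yields {(2, 14, Fay), (2, 14, Sam), (2, 14, Zed), (4, 26, Vic), (5, 40, Vic), (9, 10, Uma), (9, 10, Vic), (9, 33, Uma), (9, 33, Vic), (9, 4, Uma), (9, 4, Vic)}.
Joining (Course ⋈ Student) and Enroll on sname yields {(2, 14, Sam, F, 20), (4, 26, Vic, A, 7), (4, 26, Vic, B, 11), (5, 40, Vic, A, 7), (5, 40, Vic, B, 11), (9, 10, Vic, A, 7), (9, 10, Vic, B, 11), (9, 33, Vic, A, 7), (9, 33, Vic, B, 11), (9, 4, Vic, A, 7), (9, 4, Vic, B, 11)}.
Apply σ_{credits ≥ 6}; surviving tuples: {(9, 10, Vic, A, 7), (9, 10, Vic, B, 11), (9, 33, Vic, A, 7), (9, 33, Vic, B, 11), (9, 4, Vic, A, 7), (9, 4, Vic, B, 11)}
Projecting to tid, credits, sname (3 duplicate(s) eliminated): {(10, 9, Vic), (33, 9, Vic), (4, 9, Vic)}

{(10, 9, Vic), (33, 9, Vic), (4, 9, Vic)}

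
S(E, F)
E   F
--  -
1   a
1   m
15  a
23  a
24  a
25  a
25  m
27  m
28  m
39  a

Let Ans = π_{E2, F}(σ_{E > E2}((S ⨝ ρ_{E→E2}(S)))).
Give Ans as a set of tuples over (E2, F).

{(1, a), (1, m), (15, a), (23, a), (24, a), (25, a), (25, m), (27, m)}

ρ[E→E2]: schema becomes (E2, F); tuples unchanged.
S ⋈ ρ_{E→E2}(S) (natural join on F): {(1, a, 1), (1, a, 15), (1, a, 23), (1, a, 24), (1, a, 25), (1, a, 39), (1, m, 1), (1, m, 25), (1, m, 27), (1, m, 28), (15, a, 1), (15, a, 15), (15, a, 23), (15, a, 24), (15, a, 25), (15, a, 39), (23, a, 1), (23, a, 15), (23, a, 23), (23, a, 24), (23, a, 25), (23, a, 39), (24, a, 1), (24, a, 15), (24, a, 23), (24, a, 24), (24, a, 25), (24, a, 39), (25, a, 1), (25, a, 15), (25, a, 23), (25, a, 24), (25, a, 25), (25, a, 39), (25, m, 1), (25, m, 25), (25, m, 27), (25, m, 28), (27, m, 1), (27, m, 25), (27, m, 27), (27, m, 28), (28, m, 1), (28, m, 25), (28, m, 27), (28, m, 28), (39, a, 1), (39, a, 15), (39, a, 23), (39, a, 24), (39, a, 25), (39, a, 39)}
Selection E > E2: {(15, a, 1), (23, a, 1), (23, a, 15), (24, a, 1), (24, a, 15), (24, a, 23), (25, a, 1), (25, a, 15), (25, a, 23), (25, a, 24), (25, m, 1), (27, m, 1), (27, m, 25), (28, m, 1), (28, m, 25), (28, m, 27), (39, a, 1), (39, a, 15), (39, a, 23), (39, a, 24), (39, a, 25)}
π[E2, F]: project onto (E2, F) (13 duplicate(s) eliminated) → {(1, a), (1, m), (15, a), (23, a), (24, a), (25, a), (25, m), (27, m)}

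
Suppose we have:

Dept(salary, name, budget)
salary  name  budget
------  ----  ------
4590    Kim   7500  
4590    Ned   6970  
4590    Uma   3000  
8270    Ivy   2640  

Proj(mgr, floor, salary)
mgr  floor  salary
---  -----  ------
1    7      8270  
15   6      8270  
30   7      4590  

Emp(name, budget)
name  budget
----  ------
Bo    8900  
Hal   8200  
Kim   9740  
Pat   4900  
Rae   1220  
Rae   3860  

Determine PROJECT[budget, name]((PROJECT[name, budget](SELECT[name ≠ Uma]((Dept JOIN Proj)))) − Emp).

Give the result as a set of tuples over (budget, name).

{(2640, Ivy), (6970, Ned), (7500, Kim)}

Natural join on salary: {(4590, Kim, 7500, 30, 7), (4590, Ned, 6970, 30, 7), (4590, Uma, 3000, 30, 7), (8270, Ivy, 2640, 1, 7), (8270, Ivy, 2640, 15, 6)}
Selection name ≠ Uma: {(4590, Kim, 7500, 30, 7), (4590, Ned, 6970, 30, 7), (8270, Ivy, 2640, 1, 7), (8270, Ivy, 2640, 15, 6)}
π_{name, budget} gives {(Ivy, 2640), (Kim, 7500), (Ned, 6970)} (1 duplicate(s) eliminated).
Difference: {(Ivy, 2640), (Kim, 7500), (Ned, 6970)} with {(Bo, 8900), (Hal, 8200), (Kim, 9740), (Pat, 4900), (Rae, 1220), (Rae, 3860)} → {(Ivy, 2640), (Kim, 7500), (Ned, 6970)}
π_{budget, name} gives {(2640, Ivy), (6970, Ned), (7500, Kim)}.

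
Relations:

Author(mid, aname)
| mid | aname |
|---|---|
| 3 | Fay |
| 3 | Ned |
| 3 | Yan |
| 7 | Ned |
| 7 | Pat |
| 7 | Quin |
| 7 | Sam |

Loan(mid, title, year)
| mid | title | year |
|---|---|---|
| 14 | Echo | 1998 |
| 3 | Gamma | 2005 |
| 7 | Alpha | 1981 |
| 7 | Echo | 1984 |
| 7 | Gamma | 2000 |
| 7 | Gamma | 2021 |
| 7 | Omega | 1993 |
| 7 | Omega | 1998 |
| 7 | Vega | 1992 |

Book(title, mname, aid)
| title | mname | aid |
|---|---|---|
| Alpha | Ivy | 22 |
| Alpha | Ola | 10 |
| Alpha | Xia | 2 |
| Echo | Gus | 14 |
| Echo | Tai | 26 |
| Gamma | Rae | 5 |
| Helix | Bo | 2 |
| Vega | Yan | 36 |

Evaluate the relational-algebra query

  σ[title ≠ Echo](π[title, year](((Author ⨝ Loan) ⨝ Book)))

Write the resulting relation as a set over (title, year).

{(Alpha, 1981), (Gamma, 2000), (Gamma, 2005), (Gamma, 2021), (Vega, 1992)}

Joining Author and Loan on mid yields {(3, Fay, Gamma, 2005), (3, Ned, Gamma, 2005), (3, Yan, Gamma, 2005), (7, Ned, Alpha, 1981), (7, Ned, Echo, 1984), (7, Ned, Gamma, 2000), (7, Ned, Gamma, 2021), (7, Ned, Omega, 1993), (7, Ned, Omega, 1998), (7, Ned, Vega, 1992), (7, Pat, Alpha, 1981), (7, Pat, Echo, 1984), (7, Pat, Gamma, 2000), (7, Pat, Gamma, 2021), (7, Pat, Omega, 1993), (7, Pat, Omega, 1998), (7, Pat, Vega, 1992), (7, Quin, Alpha, 1981), (7, Quin, Echo, 1984), (7, Quin, Gamma, 2000), (7, Quin, Gamma, 2021), (7, Quin, Omega, 1993), (7, Quin, Omega, 1998), (7, Quin, Vega, 1992), (7, Sam, Alpha, 1981), (7, Sam, Echo, 1984), (7, Sam, Gamma, 2000), (7, Sam, Gamma, 2021), (7, Sam, Omega, 1993), (7, Sam, Omega, 1998), (7, Sam, Vega, 1992)}.
Joining (Author ⨝ Loan) and Book on title yields {(3, Fay, Gamma, 2005, Rae, 5), (3, Ned, Gamma, 2005, Rae, 5), (3, Yan, Gamma, 2005, Rae, 5), (7, Ned, Alpha, 1981, Ivy, 22), (7, Ned, Alpha, 1981, Ola, 10), (7, Ned, Alpha, 1981, Xia, 2), (7, Ned, Echo, 1984, Gus, 14), (7, Ned, Echo, 1984, Tai, 26), (7, Ned, Gamma, 2000, Rae, 5), (7, Ned, Gamma, 2021, Rae, 5), (7, Ned, Vega, 1992, Yan, 36), (7, Pat, Alpha, 1981, Ivy, 22), (7, Pat, Alpha, 1981, Ola, 10), (7, Pat, Alpha, 1981, Xia, 2), (7, Pat, Echo, 1984, Gus, 14), (7, Pat, Echo, 1984, Tai, 26), (7, Pat, Gamma, 2000, Rae, 5), (7, Pat, Gamma, 2021, Rae, 5), (7, Pat, Vega, 1992, Yan, 36), (7, Quin, Alpha, 1981, Ivy, 22), (7, Quin, Alpha, 1981, Ola, 10), (7, Quin, Alpha, 1981, Xia, 2), (7, Quin, Echo, 1984, Gus, 14), (7, Quin, Echo, 1984, Tai, 26), (7, Quin, Gamma, 2000, Rae, 5), (7, Quin, Gamma, 2021, Rae, 5), (7, Quin, Vega, 1992, Yan, 36), (7, Sam, Alpha, 1981, Ivy, 22), (7, Sam, Alpha, 1981, Ola, 10), (7, Sam, Alpha, 1981, Xia, 2), (7, Sam, Echo, 1984, Gus, 14), (7, Sam, Echo, 1984, Tai, 26), (7, Sam, Gamma, 2000, Rae, 5), (7, Sam, Gamma, 2021, Rae, 5), (7, Sam, Vega, 1992, Yan, 36)}.
Projecting to title, year (29 duplicate(s) eliminated): {(Alpha, 1981), (Echo, 1984), (Gamma, 2000), (Gamma, 2005), (Gamma, 2021), (Vega, 1992)}
Apply σ_{title ≠ Echo}; surviving tuples: {(Alpha, 1981), (Gamma, 2000), (Gamma, 2005), (Gamma, 2021), (Vega, 1992)}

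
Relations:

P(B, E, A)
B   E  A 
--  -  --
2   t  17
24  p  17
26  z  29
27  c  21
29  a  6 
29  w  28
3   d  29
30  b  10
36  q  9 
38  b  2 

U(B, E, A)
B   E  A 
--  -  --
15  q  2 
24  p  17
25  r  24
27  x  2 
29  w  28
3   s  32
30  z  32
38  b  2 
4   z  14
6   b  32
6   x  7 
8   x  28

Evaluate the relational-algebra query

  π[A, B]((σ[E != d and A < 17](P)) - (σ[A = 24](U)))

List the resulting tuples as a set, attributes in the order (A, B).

{(10, 30), (2, 38), (6, 29), (9, 36)}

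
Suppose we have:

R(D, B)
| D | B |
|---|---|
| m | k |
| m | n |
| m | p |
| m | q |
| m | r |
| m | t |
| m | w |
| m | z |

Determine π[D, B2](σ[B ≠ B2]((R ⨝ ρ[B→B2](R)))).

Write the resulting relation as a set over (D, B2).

{(m, k), (m, n), (m, p), (m, q), (m, r), (m, t), (m, w), (m, z)}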